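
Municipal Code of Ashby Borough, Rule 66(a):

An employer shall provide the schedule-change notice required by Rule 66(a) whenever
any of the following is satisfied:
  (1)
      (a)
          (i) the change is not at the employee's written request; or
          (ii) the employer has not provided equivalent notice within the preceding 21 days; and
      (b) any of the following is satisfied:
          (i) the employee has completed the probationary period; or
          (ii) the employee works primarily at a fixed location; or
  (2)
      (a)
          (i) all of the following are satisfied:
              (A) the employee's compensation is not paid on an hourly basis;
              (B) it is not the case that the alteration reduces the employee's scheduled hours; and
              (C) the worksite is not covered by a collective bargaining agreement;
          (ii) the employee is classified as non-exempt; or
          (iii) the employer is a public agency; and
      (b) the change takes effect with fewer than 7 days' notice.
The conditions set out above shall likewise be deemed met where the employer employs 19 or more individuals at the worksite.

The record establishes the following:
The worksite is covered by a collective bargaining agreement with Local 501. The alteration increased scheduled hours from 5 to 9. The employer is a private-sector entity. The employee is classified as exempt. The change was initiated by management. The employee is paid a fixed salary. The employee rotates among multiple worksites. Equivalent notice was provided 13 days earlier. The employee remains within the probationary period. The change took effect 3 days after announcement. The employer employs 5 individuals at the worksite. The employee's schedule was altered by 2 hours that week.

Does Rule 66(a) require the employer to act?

No — not required.

(i) not employee-requested — satisfied.
(ii) no recent notice — not met.
(a) = T OR F = true.
(i) past probation — not satisfied.
(ii) fixed location — not met.
(b): F OR F → false.
(1): T AND F → false.
(A) not (hourly-paid) — met.
(B) not (hours reduced) — satisfied.
(C) no CBA — fails.
(i) = T AND T AND F = false.
(ii) non-exempt — not met.
(iii) public agency — not satisfied.
(a) = F OR F OR F = false.
(b) < 7 days' notice — met.
(2) = F AND T = false.
Overall = F OR F = false.
Exception (≥ 19 at site) — not satisfied.
Result: main false OR exception false → false.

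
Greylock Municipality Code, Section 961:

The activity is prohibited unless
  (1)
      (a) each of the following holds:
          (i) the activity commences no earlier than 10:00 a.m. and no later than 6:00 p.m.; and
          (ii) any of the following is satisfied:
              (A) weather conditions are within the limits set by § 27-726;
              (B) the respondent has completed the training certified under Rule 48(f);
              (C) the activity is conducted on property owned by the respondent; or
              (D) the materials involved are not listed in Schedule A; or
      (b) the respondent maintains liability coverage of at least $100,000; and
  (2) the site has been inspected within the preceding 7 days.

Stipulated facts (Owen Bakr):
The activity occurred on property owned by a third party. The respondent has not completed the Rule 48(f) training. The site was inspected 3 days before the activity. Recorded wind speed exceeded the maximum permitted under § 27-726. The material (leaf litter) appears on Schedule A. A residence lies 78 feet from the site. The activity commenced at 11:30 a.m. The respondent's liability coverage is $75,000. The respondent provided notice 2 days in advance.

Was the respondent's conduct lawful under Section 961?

No — unlawful.

(i) start within hours — holds.
(A) weather ok — not met.
(B) training certified — not met.
(C) own property — not satisfied.
(D) not (Schedule A material) — not satisfied.
(ii): F OR F OR F OR F → false.
(a) = T AND F = false.
(b) coverage ≥ $100,000 — fails.
(1) = F OR F = false.
(2) site inspected — satisfied.
Overall = F AND T = false.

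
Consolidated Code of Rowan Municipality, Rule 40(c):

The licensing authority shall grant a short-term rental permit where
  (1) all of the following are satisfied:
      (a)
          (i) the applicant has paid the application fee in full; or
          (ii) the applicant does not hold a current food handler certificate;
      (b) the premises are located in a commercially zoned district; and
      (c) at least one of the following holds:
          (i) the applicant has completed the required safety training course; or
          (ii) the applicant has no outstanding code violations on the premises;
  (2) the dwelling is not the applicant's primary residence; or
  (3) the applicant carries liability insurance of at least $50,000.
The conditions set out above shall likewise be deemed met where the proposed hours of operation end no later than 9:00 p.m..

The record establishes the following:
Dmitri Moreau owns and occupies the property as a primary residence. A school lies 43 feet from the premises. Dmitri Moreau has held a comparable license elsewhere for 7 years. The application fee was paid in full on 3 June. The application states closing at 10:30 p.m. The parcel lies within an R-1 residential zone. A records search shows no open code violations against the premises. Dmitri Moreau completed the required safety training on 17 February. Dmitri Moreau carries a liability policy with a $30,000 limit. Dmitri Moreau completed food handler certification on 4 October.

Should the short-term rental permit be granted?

No — denied.

(i) fee paid — met.
(ii) not (food handler cert.) — not met.
(a) = T OR F = true.
(b) commercially zoned — not met.
(i) safety training — satisfied.
(ii) no code violations — satisfied.
So (c) is satisfied (T OR T).
(1) = T AND F AND T = false.
(2) not (primary residence) — not satisfied.
(3) insurance ≥ $50,000 — fails.
Overall = F OR F OR F = false.
Exception (closes by 9 p.m.) — not satisfied.
Result: main false OR exception false → false.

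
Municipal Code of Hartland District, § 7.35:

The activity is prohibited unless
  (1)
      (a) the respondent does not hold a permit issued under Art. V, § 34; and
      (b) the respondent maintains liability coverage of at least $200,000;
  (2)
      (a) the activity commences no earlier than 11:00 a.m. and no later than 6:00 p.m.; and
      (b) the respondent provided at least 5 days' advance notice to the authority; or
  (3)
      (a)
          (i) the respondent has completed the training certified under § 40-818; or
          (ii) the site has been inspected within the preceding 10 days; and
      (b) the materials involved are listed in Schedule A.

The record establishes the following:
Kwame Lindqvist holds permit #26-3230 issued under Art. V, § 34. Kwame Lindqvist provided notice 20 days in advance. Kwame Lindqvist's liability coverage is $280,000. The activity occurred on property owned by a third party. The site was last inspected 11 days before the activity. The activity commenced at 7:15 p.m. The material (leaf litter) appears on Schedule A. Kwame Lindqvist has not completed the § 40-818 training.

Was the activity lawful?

No — unlawful.

(a) not (holds permit) — not met.
(b) coverage ≥ $200,000 — met.
(1): F AND T → false.
(a) start within hours — fails.
(b) ≥5 days' notice — met.
(2) = F AND T = false.
(i) training certified — not satisfied.
(ii) site inspected — fails.
(a): F OR F → false.
(b) Schedule A material — holds.
(3): F AND T → false.
Overall = F OR F OR F = false.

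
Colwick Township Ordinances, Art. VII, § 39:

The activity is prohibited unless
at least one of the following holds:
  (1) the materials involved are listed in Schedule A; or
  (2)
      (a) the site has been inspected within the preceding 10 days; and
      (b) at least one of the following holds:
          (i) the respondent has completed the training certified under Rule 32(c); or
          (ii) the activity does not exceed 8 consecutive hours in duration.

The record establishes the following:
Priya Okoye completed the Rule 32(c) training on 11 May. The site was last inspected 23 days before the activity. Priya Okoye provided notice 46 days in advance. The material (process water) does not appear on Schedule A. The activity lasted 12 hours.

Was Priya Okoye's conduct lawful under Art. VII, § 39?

No — unlawful.

(1) Schedule A material — fails.
(a) site inspected — fails.
(i) training certified — satisfied.
(ii) ≤ 8 hrs duration — fails.
(b) = T OR F = true.
(2) = F AND T = false.
So Overall is not satisfied (F OR F).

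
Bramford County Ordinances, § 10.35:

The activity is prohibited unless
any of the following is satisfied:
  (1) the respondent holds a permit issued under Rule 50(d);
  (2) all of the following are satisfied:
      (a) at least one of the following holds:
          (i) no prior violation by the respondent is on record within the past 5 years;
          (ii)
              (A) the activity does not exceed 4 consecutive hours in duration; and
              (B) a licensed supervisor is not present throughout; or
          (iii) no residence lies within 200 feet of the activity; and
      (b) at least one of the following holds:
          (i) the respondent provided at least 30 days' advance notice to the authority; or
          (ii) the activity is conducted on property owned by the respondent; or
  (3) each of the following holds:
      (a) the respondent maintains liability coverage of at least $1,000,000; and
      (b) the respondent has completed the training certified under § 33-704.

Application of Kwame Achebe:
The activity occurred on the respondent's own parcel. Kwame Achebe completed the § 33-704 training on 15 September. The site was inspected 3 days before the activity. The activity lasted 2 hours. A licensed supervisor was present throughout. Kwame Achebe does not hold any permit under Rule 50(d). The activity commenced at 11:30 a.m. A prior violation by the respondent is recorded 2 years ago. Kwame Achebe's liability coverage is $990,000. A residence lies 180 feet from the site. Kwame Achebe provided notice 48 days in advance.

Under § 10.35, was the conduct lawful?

No — unlawful.

(1) holds permit — not met.
(i) no prior violation — not met.
(A) ≤ 4 hrs duration — holds.
(B) not (supervisor present) — fails.
(ii) = T AND F = false.
(iii) no residence in 200 ft — not satisfied.
(a): F OR F OR F → false.
(i) ≥30 days' notice — met.
(ii) own property — met.
(b): T OR T → true.
(2): F AND T → false.
(a) coverage ≥ $1,000,000 — fails.
(b) training certified — holds.
So (3) is not satisfied (F AND T).
Overall = F OR F OR F = false.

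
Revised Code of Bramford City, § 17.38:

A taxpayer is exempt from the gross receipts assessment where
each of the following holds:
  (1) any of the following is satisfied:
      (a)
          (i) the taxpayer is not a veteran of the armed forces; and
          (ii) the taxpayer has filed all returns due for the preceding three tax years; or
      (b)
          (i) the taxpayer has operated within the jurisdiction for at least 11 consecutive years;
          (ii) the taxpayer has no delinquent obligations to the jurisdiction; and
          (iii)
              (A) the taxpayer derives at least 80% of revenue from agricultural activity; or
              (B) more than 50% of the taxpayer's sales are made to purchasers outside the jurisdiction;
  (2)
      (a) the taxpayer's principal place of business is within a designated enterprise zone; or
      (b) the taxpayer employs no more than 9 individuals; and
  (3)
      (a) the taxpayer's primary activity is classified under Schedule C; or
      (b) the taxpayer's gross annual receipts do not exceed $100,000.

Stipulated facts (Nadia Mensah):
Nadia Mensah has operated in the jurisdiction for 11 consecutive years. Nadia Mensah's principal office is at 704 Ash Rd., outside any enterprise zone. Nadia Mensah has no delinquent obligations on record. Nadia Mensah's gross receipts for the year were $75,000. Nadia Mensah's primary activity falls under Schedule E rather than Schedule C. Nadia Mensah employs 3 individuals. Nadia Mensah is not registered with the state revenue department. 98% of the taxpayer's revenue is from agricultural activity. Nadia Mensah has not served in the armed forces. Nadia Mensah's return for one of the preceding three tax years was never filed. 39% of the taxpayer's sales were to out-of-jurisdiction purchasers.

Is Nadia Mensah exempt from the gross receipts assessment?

(i) not (veteran) — holds.
(ii) returns current — fails.
(a): T AND F → false.
(i) ≥ 11 yrs in jurisdiction — holds.
(ii) no delinquency — satisfied.
(A) ≥80% agricultural — satisfied.
(B) >50% out-of-jur. sales — not satisfied.
(iii) = T OR F = true.
(b) = T AND T AND T = true.
So (1) is satisfied (F OR T).
(a) in enterprise zone — not met.
(b) ≤ 9 employees — holds.
(2) = F OR T = true.
(a) Schedule C activity — not met.
(b) receipts ≤ $100,000 — satisfied.
(3) = F OR T = true.
So Overall is satisfied (T AND T AND T).

Yes — exempt.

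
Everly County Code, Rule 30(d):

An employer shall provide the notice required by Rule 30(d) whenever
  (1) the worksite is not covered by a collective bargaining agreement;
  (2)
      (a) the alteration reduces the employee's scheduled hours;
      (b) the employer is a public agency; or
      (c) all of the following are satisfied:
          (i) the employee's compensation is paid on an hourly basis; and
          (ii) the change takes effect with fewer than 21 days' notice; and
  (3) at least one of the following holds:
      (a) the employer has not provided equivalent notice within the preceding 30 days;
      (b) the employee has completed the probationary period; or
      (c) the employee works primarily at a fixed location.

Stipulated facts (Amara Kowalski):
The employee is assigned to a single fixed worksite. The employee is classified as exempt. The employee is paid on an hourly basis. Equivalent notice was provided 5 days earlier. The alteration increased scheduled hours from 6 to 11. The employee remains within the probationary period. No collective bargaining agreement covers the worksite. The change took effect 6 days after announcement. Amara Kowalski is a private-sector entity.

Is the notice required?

Yes — required.

(1) no CBA — met.
(a) hours reduced — not met.
(b) public agency — not met.
(i) hourly-paid — satisfied.
(ii) < 21 days' notice — holds.
So (c) is satisfied (T AND T).
(2): F OR F OR T → true.
(a) no recent notice — not satisfied.
(b) past probation — fails.
(c) fixed location — holds.
So (3) is satisfied (F OR F OR T).
Overall = T AND T AND T = true.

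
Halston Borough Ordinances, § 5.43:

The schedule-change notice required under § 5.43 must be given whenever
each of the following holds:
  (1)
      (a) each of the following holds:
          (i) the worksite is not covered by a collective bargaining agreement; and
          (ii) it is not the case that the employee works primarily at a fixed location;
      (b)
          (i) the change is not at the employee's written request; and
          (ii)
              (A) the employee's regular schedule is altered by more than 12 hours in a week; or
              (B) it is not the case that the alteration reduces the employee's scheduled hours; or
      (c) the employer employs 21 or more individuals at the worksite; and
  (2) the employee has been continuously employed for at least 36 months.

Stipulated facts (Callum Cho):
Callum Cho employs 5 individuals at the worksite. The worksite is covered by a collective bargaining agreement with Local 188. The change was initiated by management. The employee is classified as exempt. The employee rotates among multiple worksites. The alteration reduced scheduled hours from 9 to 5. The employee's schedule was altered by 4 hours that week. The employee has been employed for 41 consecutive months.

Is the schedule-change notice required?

(i) no CBA — not satisfied.
(ii) not (fixed location) — met.
(a): F AND T → false.
(i) not employee-requested — satisfied.
(A) schedule shift > 12h — not met.
(B) not (hours reduced) — fails.
(ii): F OR F → false.
(b) = T AND F = false.
(c) ≥ 21 at site — not met.
So (1) is not satisfied (F OR F OR F).
(2) tenure ≥ 36 mo. — holds.
Overall: F AND T → false.

No — not required.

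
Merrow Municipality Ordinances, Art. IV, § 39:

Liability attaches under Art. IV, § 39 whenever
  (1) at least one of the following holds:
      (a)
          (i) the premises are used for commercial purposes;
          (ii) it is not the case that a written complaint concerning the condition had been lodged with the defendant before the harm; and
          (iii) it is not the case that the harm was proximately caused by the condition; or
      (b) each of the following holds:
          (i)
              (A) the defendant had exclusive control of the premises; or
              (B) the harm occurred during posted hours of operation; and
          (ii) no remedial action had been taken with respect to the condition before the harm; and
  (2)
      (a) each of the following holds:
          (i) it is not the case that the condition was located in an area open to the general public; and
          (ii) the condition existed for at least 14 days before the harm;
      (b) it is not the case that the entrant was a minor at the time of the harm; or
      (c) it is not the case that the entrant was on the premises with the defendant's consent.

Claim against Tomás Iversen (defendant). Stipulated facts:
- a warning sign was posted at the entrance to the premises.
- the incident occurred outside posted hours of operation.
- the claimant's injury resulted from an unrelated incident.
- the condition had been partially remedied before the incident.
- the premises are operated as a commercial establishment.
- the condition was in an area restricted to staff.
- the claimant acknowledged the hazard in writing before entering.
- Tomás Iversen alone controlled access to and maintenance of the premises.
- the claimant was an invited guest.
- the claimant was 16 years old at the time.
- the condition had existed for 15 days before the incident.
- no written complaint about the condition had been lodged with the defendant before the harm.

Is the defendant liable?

(i) commercial use — holds.
(ii) not (complaint lodged) — holds.
(iii) not (proximate cause) — met.
(a): T AND T AND T → true.
(A) exclusive control — met.
(B) during posted hours — not met.
So (i) is satisfied (T OR F).
(ii) no remedial action — fails.
(b) = T AND F = false.
So (1) is satisfied (T OR F).
(i) not (public area) — satisfied.
(ii) condition ≥14 days old — satisfied.
(a): T AND T → true.
(b) not (entrant a minor) — not met.
(c) not (consent to enter) — not satisfied.
(2) = T OR F OR F = true.
Overall = T AND T = true.

Yes — liable.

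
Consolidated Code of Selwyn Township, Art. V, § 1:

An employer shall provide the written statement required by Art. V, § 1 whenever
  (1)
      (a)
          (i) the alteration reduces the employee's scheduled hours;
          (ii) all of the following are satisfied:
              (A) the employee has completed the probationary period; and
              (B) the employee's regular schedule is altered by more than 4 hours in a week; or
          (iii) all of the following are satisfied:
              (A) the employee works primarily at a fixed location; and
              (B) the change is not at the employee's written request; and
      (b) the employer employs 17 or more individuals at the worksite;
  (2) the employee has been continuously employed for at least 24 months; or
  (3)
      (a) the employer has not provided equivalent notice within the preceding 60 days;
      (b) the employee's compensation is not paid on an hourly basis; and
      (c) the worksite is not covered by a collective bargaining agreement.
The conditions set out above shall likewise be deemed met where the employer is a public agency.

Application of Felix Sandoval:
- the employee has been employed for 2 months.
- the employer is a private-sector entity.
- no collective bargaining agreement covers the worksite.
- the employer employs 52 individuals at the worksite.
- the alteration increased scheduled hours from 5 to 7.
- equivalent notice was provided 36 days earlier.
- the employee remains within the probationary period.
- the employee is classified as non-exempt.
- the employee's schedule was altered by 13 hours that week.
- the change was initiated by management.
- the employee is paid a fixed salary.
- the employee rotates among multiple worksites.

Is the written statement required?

(i) hours reduced — not met.
(A) past probation — fails.
(B) schedule shift > 4h — satisfied.
So (ii) is not satisfied (F AND T).
(A) fixed location — not met.
(B) not employee-requested — satisfied.
So (iii) is not satisfied (F AND T).
So (a) is not satisfied (F OR F OR F).
(b) ≥ 17 at site — met.
(1) = F AND T = false.
(2) tenure ≥ 24 mo. — fails.
(a) no recent notice — not met.
(b) not (hourly-paid) — holds.
(c) no CBA — satisfied.
So (3) is not satisfied (F AND T AND T).
Overall: F OR F OR F → false.
Exception (public agency) — not satisfied.
Result: main false OR exception false → false.

No — not required.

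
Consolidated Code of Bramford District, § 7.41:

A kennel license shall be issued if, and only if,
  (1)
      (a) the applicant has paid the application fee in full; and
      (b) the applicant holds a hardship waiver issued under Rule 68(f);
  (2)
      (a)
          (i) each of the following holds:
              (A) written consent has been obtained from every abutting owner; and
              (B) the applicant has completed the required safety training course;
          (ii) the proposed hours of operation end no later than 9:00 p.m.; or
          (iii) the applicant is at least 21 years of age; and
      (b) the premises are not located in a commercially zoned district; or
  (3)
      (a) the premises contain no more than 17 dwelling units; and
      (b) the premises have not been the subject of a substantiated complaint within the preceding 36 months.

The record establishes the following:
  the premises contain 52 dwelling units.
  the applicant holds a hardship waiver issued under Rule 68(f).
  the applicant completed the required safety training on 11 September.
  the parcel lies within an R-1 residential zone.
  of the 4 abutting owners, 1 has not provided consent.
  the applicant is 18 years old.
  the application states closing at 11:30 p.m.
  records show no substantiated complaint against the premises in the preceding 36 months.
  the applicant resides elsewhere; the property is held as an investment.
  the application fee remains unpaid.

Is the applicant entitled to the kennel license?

(a) fee paid — not satisfied.
(b) hardship waiver — satisfied.
So (1) is not satisfied (F AND T).
(A) all abutters consent — not met.
(B) safety training — satisfied.
(i): F AND T → false.
(ii) closes by 9 p.m. — not met.
(iii) age ≥ 21 — not met.
(a) = F OR F OR F = false.
(b) not (commercially zoned) — met.
So (2) is not satisfied (F AND T).
(a) ≤ 17 units — not satisfied.
(b) no complaint in 36 mo. — satisfied.
(3) = F AND T = false.
Overall: F OR F OR F → false.

No — denied.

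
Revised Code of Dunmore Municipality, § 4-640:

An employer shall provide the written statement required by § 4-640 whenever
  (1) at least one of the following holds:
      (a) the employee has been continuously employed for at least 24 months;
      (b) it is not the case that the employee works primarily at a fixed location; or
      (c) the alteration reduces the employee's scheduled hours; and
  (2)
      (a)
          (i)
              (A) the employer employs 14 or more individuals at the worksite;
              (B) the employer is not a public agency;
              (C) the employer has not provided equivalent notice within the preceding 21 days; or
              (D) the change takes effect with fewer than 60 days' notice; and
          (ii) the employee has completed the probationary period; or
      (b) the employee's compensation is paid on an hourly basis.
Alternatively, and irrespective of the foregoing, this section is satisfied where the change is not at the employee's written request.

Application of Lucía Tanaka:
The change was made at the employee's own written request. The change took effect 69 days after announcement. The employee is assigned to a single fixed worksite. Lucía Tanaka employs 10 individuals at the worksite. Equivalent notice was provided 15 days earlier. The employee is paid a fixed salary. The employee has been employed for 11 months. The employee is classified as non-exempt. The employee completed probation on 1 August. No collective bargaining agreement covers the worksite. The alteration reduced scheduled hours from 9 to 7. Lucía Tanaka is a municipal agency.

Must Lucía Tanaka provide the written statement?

No — not required.

(a) tenure ≥ 24 mo. — not met.
(b) not (fixed location) — not satisfied.
(c) hours reduced — met.
(1) = F OR F OR T = true.
(A) ≥ 14 at site — not satisfied.
(B) not (public agency) — not satisfied.
(C) no recent notice — not satisfied.
(D) < 60 days' notice — not met.
(i): F OR F OR F OR F → false.
(ii) past probation — met.
So (a) is not satisfied (F AND T).
(b) hourly-paid — not met.
(2): F OR F → false.
Overall: T AND F → false.
Exception (not employee-requested) — not satisfied.
Result: main false OR exception false → false.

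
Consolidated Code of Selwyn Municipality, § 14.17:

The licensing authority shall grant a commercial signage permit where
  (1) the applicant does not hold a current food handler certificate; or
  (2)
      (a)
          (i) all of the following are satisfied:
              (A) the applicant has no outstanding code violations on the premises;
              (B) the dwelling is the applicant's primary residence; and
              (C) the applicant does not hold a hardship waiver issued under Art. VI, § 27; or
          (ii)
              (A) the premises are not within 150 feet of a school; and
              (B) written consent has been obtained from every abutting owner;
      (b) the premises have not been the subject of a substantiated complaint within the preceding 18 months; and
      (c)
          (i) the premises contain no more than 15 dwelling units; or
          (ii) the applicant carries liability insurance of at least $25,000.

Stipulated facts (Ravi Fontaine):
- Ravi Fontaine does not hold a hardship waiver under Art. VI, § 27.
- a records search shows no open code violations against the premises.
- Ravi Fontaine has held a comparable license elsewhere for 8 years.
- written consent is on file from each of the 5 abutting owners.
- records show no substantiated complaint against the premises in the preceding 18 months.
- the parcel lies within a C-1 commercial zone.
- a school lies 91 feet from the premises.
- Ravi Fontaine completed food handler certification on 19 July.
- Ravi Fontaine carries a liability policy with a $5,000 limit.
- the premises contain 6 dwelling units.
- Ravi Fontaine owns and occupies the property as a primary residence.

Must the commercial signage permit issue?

Yes — granted.

(1) not (food handler cert.) — not met.
(A) no code violations — met.
(B) primary residence — holds.
(C) not (hardship waiver) — met.
So (i) is satisfied (T AND T AND T).
(A) ≥150 ft from school — not satisfied.
(B) all abutters consent — satisfied.
(ii): F AND T → false.
(a): T OR F → true.
(b) no complaint in 18 mo. — satisfied.
(i) ≤ 15 units — satisfied.
(ii) insurance ≥ $25,000 — not satisfied.
So (c) is satisfied (T OR F).
So (2) is satisfied (T AND T AND T).
Overall: F OR T → true.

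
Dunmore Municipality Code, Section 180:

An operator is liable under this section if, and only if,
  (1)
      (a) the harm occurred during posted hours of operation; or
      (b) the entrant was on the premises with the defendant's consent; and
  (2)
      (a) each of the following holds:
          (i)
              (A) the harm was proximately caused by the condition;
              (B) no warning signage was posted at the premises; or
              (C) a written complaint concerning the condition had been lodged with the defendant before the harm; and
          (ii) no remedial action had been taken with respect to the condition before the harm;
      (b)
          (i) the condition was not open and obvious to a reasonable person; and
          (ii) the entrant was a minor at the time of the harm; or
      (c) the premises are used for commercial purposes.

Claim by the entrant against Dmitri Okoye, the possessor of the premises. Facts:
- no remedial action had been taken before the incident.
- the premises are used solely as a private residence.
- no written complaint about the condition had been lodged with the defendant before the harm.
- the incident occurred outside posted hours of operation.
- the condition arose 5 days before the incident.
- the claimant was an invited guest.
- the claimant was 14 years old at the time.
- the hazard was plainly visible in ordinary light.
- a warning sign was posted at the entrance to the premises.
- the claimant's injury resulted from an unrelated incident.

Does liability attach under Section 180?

No — not liable.

(a) during posted hours — not satisfied.
(b) consent to enter — met.
(1) = F OR T = true.
(A) proximate cause — not met.
(B) no signage posted — not satisfied.
(C) complaint lodged — not satisfied.
(i) = F OR F OR F = false.
(ii) no remedial action — holds.
(a): F AND T → false.
(i) not open/obvious — not met.
(ii) entrant a minor — met.
(b): F AND T → false.
(c) commercial use — fails.
(2): F OR F OR F → false.
Overall: T AND F → false.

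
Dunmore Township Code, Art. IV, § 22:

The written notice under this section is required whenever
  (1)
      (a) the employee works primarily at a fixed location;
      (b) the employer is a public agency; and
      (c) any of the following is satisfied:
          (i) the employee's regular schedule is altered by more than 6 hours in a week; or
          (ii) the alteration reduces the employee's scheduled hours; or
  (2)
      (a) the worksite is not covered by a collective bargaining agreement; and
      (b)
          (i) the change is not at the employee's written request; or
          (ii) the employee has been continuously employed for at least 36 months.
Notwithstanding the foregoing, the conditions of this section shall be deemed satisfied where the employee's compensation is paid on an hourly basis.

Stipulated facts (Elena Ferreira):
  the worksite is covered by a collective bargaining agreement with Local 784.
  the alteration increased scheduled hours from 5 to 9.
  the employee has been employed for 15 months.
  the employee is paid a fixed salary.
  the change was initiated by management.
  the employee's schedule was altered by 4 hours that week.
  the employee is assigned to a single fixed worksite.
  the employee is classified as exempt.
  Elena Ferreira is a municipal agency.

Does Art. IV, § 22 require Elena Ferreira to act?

No — not required.

(a) fixed location — met.
(b) public agency — met.
(i) schedule shift > 6h — not met.
(ii) hours reduced — fails.
(c) = F OR F = false.
(1): T AND T AND F → false.
(a) no CBA — not satisfied.
(i) not employee-requested — met.
(ii) tenure ≥ 36 mo. — not met.
(b): T OR F → true.
(2): F AND T → false.
So Overall is not satisfied (F OR F).
Exception (hourly-paid) — not satisfied.
Result: main false OR exception false → false.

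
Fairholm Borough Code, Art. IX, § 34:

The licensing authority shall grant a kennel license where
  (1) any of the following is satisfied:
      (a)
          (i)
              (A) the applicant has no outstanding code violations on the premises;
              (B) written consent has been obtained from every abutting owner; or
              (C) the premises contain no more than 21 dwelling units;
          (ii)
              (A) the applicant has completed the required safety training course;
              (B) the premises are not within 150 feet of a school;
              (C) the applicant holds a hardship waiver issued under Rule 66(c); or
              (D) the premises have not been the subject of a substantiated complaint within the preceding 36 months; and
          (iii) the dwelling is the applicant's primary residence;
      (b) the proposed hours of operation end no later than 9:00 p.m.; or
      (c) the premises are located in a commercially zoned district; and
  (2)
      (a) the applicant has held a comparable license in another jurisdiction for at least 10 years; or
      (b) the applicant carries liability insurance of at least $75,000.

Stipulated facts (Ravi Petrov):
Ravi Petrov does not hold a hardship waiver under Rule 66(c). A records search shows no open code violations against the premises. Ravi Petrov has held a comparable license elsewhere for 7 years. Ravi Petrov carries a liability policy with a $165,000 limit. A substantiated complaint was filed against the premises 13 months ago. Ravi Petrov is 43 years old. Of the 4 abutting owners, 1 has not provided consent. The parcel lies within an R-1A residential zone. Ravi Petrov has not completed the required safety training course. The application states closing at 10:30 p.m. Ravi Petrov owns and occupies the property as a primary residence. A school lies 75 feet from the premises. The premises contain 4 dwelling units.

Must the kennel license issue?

No — denied.

(A) no code violations — holds.
(B) all abutters consent — not met.
(C) ≤ 21 units — satisfied.
So (i) is satisfied (T OR F OR T).
(A) safety training — fails.
(B) ≥150 ft from school — fails.
(C) hardship waiver — fails.
(D) no complaint in 36 mo. — not satisfied.
So (ii) is not satisfied (F OR F OR F OR F).
(iii) primary residence — holds.
(a): T AND F AND T → false.
(b) closes by 9 p.m. — not satisfied.
(c) commercially zoned — fails.
(1): F OR F OR F → false.
(a) prior license ≥ 10 yr — fails.
(b) insurance ≥ $75,000 — holds.
(2) = F OR T = true.
Overall = F AND T = false.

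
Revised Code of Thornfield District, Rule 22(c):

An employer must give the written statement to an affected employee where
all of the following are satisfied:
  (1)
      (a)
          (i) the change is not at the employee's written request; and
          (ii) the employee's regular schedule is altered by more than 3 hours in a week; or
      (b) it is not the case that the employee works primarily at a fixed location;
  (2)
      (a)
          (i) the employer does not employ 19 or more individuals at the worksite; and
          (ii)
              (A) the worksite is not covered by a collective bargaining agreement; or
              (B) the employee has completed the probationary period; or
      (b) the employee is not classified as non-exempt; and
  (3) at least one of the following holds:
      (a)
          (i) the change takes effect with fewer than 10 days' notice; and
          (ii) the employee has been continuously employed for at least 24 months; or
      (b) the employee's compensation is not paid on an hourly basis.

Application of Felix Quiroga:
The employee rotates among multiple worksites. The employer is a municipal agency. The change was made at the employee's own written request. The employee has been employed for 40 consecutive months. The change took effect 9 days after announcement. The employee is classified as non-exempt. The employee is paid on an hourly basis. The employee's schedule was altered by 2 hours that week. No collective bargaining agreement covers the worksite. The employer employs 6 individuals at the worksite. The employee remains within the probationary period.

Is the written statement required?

Yes — required.

(i) not employee-requested — not satisfied.
(ii) schedule shift > 3h — not satisfied.
So (a) is not satisfied (F AND F).
(b) not (fixed location) — met.
So (1) is satisfied (F OR T).
(i) not (≥ 19 at site) — met.
(A) no CBA — satisfied.
(B) past probation — not satisfied.
(ii): T OR F → true.
(a) = T AND T = true.
(b) not (non-exempt) — fails.
(2) = T OR F = true.
(i) < 10 days' notice — holds.
(ii) tenure ≥ 24 mo. — met.
(a) = T AND T = true.
(b) not (hourly-paid) — not met.
(3): T OR F → true.
Overall = T AND T AND T = true.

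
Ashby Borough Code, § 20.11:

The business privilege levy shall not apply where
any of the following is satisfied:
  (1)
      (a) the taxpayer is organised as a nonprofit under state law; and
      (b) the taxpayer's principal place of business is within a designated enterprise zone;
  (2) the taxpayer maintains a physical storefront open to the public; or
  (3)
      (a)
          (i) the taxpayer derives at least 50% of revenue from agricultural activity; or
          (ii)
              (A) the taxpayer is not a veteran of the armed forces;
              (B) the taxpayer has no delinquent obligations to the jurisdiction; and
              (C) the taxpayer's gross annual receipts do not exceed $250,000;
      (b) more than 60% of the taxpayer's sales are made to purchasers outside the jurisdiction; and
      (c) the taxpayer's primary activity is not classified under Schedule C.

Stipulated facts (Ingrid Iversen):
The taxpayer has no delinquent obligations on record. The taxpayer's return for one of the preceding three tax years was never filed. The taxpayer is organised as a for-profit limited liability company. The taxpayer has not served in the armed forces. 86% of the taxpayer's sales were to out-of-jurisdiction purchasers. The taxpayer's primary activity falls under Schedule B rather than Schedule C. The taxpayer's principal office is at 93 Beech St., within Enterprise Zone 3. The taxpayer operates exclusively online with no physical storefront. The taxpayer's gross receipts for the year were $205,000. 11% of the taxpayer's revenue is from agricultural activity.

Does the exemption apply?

(a) nonprofit — not met.
(b) in enterprise zone — holds.
So (1) is not satisfied (F AND T).
(2) has storefront — not met.
(i) ≥50% agricultural — not met.
(A) not (veteran) — satisfied.
(B) no delinquency — satisfied.
(C) receipts ≤ $250,000 — satisfied.
So (ii) is satisfied (T AND T AND T).
(a): F OR T → true.
(b) >60% out-of-jur. sales — satisfied.
(c) not (Schedule C activity) — holds.
So (3) is satisfied (T AND T AND T).
Overall = F OR F OR T = true.

Yes — exempt.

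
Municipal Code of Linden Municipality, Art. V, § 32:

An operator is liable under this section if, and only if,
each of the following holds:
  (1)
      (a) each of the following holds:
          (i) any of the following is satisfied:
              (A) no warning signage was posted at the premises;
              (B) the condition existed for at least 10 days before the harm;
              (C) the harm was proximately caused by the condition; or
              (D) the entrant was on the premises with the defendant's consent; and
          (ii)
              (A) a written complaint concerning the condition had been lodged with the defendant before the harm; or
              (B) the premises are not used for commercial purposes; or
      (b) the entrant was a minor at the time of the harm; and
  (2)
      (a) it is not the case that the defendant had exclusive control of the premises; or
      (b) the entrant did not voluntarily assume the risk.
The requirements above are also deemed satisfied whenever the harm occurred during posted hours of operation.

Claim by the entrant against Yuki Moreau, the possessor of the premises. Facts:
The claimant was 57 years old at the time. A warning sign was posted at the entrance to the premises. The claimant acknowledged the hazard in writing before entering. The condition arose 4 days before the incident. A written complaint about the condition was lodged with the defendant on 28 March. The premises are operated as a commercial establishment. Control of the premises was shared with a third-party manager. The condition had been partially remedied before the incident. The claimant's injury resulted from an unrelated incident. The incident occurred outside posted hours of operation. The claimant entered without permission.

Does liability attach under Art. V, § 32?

No — not liable.

(A) no signage posted — fails.
(B) condition ≥10 days old — fails.
(C) proximate cause — not met.
(D) consent to enter — fails.
So (i) is not satisfied (F OR F OR F OR F).
(A) complaint lodged — holds.
(B) not (commercial use) — not satisfied.
(ii) = T OR F = true.
(a): F AND T → false.
(b) entrant a minor — fails.
(1): F OR F → false.
(a) not (exclusive control) — satisfied.
(b) no assumed risk — not met.
(2): T OR F → true.
So Overall is not satisfied (F AND T).
Exception (during posted hours) — not satisfied.
Result: main false OR exception false → false.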